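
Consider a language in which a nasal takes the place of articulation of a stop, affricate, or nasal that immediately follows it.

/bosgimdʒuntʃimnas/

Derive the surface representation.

[bosgiɲdʒuɲtʃinnas]

/m/ before /dʒ/ (palatal) → [ɲ]
/n/ before /tʃ/ (palatal) → [ɲ]
/m/ before /n/ (alveolar) → [n]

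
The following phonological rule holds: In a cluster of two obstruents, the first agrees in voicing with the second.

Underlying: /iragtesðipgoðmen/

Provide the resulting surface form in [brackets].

[iraktezðibgoðmen]

/g/ before /t/ (voiceless) → [k]
/s/ before /ð/ (voiced) → [z]
/p/ before /g/ (voiced) → [b]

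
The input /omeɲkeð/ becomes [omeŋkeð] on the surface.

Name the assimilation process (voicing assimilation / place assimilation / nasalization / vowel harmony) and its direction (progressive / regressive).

place assimilation, regressive

/ɲ/→[ŋ].
Each target copies a feature from the following segment, so the direction is regressive.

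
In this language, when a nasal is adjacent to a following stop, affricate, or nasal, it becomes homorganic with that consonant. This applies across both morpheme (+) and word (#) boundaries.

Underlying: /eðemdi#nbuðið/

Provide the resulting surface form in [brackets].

/m/ before /d/ (alveolar) → [n]
/n/ before /b/ (labial) → [m]

[eðendi#mbuðið]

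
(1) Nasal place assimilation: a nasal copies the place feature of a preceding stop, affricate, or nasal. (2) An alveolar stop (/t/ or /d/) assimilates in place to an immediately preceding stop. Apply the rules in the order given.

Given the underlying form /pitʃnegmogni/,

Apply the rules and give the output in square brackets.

Rule 1: /n/ after /tʃ/ (palatal) → [ɲ]
Rule 1: /m/ after /g/ (velar) → [ŋ]
Rule 1: /n/ after /g/ (velar) → [ŋ]
After rule 1: pitʃɲegŋogŋi
Rule 2: no segment meets the rule's conditions; no change.

[pitʃɲegŋogŋi]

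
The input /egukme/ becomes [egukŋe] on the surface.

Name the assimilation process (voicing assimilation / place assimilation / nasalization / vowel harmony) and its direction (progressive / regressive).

place assimilation, progressive

/m/→[ŋ].
Each target copies a feature from the preceding segment, so the direction is progressive.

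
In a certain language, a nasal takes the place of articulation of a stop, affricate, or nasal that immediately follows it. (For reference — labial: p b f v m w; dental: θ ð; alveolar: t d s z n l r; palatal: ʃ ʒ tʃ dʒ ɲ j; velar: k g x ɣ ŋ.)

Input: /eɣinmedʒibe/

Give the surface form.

[eɣimmedʒibe]

/n/ before /m/ (labial) → [m]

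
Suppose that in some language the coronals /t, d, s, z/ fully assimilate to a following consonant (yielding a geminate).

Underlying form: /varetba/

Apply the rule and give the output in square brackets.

/t/ before /b/ → [b] (total assimilation)

[varebba]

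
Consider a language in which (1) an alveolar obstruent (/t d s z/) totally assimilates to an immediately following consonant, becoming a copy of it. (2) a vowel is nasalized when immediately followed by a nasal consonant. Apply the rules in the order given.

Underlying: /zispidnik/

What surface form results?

[zippĩnnik]

Rule 1: /s/ before /p/ → [p] (total assimilation)
Rule 1: /d/ before /n/ → [n] (total assimilation)
After rule 1: zippinnik
Rule 2: /i/ before nasal /n/ → [ĩ]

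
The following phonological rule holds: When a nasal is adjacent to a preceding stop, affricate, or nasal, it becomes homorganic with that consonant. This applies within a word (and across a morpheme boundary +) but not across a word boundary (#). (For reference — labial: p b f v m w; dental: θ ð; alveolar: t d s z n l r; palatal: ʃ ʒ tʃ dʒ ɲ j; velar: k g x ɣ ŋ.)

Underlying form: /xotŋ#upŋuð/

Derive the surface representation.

[xotn#upmuð]

/ŋ/ after /t/ (alveolar) → [n]
/ŋ/ after /p/ (labial) → [m]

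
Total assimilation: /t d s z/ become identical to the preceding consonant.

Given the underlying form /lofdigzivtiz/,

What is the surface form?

/d/ after /f/ → [f] (total assimilation)
/z/ after /g/ → [g] (total assimilation)
/t/ after /v/ → [v] (total assimilation)

[loffiggivviz]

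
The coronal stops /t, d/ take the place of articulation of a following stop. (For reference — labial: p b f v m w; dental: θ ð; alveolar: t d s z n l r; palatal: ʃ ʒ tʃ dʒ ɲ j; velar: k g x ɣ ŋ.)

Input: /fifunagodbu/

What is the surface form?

[fifunagobbu]

/d/ before /b/ (labial) → [b]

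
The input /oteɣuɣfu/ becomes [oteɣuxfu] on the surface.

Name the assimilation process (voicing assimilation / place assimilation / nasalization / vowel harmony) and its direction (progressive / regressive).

/ɣ/→[x].
Each target copies a feature from the following segment, so the direction is regressive.

voicing assimilation, regressive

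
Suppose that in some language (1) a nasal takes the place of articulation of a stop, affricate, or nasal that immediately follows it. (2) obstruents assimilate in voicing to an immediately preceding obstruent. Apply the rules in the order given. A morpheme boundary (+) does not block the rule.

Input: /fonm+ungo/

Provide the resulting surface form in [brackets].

Rule 1: /n/ before /m/ (labial) → [m]
Rule 1: /n/ before /g/ (velar) → [ŋ]
After rule 1: fomm+uŋgo
Rule 2: no segment meets the rule's conditions; no change.

[fomm+uŋgo]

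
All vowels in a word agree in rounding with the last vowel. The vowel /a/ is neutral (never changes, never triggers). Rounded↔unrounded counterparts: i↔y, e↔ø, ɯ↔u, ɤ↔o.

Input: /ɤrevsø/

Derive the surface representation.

[orøvsø]

/ɤ/ harmonizes with /ø/ ([+round]) → [o]
/e/ harmonizes with /ø/ ([+round]) → [ø]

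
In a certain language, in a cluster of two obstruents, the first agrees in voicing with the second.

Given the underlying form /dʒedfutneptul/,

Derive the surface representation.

[dʒetfutneptul]

/d/ before /f/ (voiceless) → [t]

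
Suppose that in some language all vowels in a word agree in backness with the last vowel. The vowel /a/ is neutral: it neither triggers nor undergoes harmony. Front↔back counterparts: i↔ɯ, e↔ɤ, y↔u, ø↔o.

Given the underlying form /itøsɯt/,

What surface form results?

/i/ harmonizes with /ɯ/ ([+back]) → [ɯ]
/ø/ harmonizes with /ɯ/ ([+back]) → [o]

[ɯtosɯt]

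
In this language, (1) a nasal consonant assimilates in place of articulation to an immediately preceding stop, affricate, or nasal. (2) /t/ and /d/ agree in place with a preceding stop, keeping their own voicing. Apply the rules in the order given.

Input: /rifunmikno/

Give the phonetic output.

Rule 1: /m/ after /n/ (alveolar) → [n]
Rule 1: /n/ after /k/ (velar) → [ŋ]
After rule 1: rifunnikŋo
Rule 2: no segment meets the rule's conditions; no change.

[rifunnikŋo]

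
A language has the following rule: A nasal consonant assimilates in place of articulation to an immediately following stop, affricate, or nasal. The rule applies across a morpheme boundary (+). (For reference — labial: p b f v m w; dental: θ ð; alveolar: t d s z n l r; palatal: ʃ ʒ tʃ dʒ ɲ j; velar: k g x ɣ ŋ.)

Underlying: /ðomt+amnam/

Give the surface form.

[ðont+annam]

/m/ before /t/ (alveolar) → [n]
/m/ before /n/ (alveolar) → [n]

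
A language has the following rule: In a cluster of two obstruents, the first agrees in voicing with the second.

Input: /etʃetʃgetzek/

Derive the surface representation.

/tʃ/ before /g/ (voiced) → [dʒ]
/t/ before /z/ (voiced) → [d]

[etʃedʒgedzek]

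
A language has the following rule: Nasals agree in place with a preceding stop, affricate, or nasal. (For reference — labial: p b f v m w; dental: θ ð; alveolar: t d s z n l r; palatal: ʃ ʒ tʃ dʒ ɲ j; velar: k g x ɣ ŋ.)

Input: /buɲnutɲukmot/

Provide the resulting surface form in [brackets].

/n/ after /ɲ/ (palatal) → [ɲ]
/ɲ/ after /t/ (alveolar) → [n]
/m/ after /k/ (velar) → [ŋ]

[buɲɲutnukŋot]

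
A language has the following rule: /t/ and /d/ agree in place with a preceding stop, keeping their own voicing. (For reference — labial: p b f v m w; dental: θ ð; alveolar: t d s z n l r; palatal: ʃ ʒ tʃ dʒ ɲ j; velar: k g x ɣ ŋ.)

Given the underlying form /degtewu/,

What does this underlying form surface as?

/t/ after /g/ (velar) → [k]

[degkewu]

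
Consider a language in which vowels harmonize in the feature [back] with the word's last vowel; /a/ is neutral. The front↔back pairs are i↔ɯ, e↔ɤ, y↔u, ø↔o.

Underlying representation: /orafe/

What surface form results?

/o/ harmonizes with /e/ ([-back]) → [ø]

[ørafe]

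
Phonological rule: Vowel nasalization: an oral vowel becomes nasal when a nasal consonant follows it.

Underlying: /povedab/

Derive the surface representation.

[povedab]

no segment meets the rule's conditions; no change.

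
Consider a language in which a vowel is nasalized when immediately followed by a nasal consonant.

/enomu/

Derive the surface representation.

/e/ before nasal /n/ → [ẽ]
/o/ before nasal /m/ → [õ]

[ẽnõmu]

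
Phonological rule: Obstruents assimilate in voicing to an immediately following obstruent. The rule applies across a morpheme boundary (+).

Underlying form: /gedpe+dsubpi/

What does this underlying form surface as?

[getpe+tsuppi]

/d/ before /p/ (voiceless) → [t]
/d/ before /s/ (voiceless) → [t]
/b/ before /p/ (voiceless) → [p]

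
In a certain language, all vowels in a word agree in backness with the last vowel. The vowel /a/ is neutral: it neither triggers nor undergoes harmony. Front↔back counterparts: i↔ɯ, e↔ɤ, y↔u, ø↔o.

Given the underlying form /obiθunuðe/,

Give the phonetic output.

/o/ harmonizes with /e/ ([-back]) → [ø]
/u/ harmonizes with /e/ ([-back]) → [y]
/u/ harmonizes with /e/ ([-back]) → [y]

[øbiθynyðe]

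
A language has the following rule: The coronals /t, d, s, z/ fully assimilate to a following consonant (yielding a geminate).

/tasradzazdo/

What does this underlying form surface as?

/s/ before /r/ → [r] (total assimilation)
/d/ before /z/ → [z] (total assimilation)
/z/ before /d/ → [d] (total assimilation)

[tarrazzaddo]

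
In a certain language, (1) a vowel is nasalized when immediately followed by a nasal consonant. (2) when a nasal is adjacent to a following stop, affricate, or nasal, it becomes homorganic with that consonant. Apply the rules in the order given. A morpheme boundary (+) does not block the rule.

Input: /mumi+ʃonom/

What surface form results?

[mũmi+ʃõnõm]

Rule 1: /u/ before nasal /m/ → [ũ]
Rule 1: /o/ before nasal /n/ → [õ]
Rule 1: /o/ before nasal /m/ → [õ]
After rule 1: mũmi+ʃõnõm
Rule 2: no segment meets the rule's conditions; no change.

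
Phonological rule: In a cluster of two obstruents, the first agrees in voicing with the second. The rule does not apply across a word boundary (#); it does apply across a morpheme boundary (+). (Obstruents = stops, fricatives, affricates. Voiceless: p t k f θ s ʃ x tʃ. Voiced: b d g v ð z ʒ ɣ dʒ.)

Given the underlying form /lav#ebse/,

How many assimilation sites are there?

1

/b/ before /s/ (voiceless) → [p]
1 segment changes.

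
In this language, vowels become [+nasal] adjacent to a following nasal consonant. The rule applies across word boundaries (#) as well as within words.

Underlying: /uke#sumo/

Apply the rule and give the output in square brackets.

[uke#sũmo]

/u/ before nasal /m/ → [ũ]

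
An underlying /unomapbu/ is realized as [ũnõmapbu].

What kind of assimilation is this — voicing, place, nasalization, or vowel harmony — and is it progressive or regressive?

nasalization, regressive

/u/→[ũ] /o/→[õ].
Each target copies a feature from the following segment, so the direction is regressive.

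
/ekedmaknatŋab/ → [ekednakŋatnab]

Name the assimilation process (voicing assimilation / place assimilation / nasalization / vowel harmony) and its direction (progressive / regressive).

place assimilation, progressive

/m/→[n] /n/→[ŋ] /ŋ/→[n].
Each target copies a feature from the preceding segment, so the direction is progressive.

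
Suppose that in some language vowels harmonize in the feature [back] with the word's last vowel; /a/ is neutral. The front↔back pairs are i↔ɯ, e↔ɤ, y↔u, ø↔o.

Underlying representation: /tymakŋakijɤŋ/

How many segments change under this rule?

/y/ harmonizes with /ɤ/ ([+back]) → [u]
/i/ harmonizes with /ɤ/ ([+back]) → [ɯ]
2 segments change.

2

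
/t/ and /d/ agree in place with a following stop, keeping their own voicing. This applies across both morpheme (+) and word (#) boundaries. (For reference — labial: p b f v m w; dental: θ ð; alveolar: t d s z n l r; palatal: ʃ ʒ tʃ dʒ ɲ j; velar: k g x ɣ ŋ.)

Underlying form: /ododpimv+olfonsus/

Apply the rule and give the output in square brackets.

/d/ before /p/ (labial) → [b]

[odobpimv+olfonsus]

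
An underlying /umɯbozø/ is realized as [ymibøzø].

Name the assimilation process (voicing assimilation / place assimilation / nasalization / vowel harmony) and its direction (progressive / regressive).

vowel harmony, regressive

/u/→[y] /ɯ/→[i] /o/→[ø].
Vowels agree with the last vowel, so the harmony is regressive.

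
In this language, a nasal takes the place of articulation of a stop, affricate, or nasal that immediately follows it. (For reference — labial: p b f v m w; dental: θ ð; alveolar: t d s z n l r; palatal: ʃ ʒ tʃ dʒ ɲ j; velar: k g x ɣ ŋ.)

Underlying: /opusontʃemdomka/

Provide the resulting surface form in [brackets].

[opusoɲtʃendoŋka]

/n/ before /tʃ/ (palatal) → [ɲ]
/m/ before /d/ (alveolar) → [n]
/m/ before /k/ (velar) → [ŋ]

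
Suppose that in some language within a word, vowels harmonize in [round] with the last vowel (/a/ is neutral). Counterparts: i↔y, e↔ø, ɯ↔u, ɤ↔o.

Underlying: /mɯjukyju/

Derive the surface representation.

[mujukyju]

/ɯ/ harmonizes with /u/ ([+round]) → [u]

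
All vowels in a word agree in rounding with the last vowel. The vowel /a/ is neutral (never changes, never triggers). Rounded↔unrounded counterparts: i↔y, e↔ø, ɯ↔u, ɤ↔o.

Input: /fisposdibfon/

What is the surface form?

/i/ harmonizes with /o/ ([+round]) → [y]
/i/ harmonizes with /o/ ([+round]) → [y]

[fysposdybfon]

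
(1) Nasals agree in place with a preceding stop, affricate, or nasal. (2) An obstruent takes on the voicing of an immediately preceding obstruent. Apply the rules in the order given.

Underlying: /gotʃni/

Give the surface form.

Rule 1: /n/ after /tʃ/ (palatal) → [ɲ]
After rule 1: gotʃɲi
Rule 2: no segment meets the rule's conditions; no change.

[gotʃɲi]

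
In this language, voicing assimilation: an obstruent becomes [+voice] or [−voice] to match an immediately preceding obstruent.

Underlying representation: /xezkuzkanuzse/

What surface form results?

[xezguzganuzze]

/k/ after /z/ (voiced) → [g]
/k/ after /z/ (voiced) → [g]
/s/ after /z/ (voiced) → [z]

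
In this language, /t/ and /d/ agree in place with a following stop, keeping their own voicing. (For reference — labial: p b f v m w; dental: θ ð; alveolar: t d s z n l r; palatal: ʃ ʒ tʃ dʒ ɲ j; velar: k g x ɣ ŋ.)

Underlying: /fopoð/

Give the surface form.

no segment meets the rule's conditions; no change.

[fopoð]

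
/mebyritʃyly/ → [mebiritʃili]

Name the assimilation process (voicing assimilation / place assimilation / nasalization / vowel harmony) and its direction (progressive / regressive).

vowel harmony, progressive

/y/→[i] /y/→[i] /y/→[i].
Vowels agree with the first vowel, so the harmony is progressive.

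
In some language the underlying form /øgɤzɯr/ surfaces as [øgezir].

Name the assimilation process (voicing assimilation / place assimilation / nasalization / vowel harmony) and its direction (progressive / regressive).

/ɤ/→[e] /ɯ/→[i].
Vowels agree with the first vowel, so the harmony is progressive.

vowel harmony, progressive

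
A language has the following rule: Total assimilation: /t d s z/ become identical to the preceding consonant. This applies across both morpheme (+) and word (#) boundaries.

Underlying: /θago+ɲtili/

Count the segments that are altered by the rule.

1

/t/ after /ɲ/ → [ɲ] (total assimilation)
1 segment changes.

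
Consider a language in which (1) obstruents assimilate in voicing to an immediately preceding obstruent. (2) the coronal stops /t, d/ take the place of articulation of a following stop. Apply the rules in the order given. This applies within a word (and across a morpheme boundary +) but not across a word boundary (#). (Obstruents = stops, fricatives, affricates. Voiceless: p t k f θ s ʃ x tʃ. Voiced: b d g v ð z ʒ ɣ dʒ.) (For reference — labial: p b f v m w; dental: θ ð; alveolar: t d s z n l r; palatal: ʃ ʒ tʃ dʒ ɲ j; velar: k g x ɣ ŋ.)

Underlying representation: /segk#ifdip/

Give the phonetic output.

Rule 1: /k/ after /g/ (voiced) → [g]
Rule 1: /d/ after /f/ (voiceless) → [t]
After rule 1: segg#iftip
Rule 2: no segment meets the rule's conditions; no change.

[segg#iftip]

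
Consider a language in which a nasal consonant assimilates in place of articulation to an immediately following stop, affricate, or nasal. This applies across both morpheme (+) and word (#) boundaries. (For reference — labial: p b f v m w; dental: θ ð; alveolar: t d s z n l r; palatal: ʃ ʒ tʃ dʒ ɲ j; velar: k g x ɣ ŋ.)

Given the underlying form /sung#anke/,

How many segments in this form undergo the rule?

/n/ before /g/ (velar) → [ŋ]
/n/ before /k/ (velar) → [ŋ]
2 segments change.

2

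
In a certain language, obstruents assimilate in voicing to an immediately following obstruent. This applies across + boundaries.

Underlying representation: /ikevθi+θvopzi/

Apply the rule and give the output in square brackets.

[ikefθi+ðvobzi]

/v/ before /θ/ (voiceless) → [f]
/θ/ before /v/ (voiced) → [ð]
/p/ before /z/ (voiced) → [b]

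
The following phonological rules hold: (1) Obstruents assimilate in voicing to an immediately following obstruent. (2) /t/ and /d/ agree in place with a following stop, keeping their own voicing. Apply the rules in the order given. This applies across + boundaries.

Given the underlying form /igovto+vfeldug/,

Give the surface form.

Rule 1: /v/ before /t/ (voiceless) → [f]
Rule 1: /v/ before /f/ (voiceless) → [f]
After rule 1: igofto+ffeldug
Rule 2: no segment meets the rule's conditions; no change.

[igofto+ffeldug]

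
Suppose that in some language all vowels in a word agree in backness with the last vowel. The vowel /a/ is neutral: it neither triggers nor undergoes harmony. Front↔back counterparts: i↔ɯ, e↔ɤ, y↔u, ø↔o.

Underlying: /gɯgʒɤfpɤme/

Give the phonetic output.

[gigʒefpeme]

/ɯ/ harmonizes with /e/ ([-back]) → [i]
/ɤ/ harmonizes with /e/ ([-back]) → [e]
/ɤ/ harmonizes with /e/ ([-back]) → [e]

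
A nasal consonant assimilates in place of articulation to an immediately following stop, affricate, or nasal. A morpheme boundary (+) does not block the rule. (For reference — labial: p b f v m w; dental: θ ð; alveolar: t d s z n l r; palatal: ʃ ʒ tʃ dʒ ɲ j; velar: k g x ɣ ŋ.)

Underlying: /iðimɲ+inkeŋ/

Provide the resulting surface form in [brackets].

[iðiɲɲ+iŋkeŋ]

/m/ before /ɲ/ (palatal) → [ɲ]
/n/ before /k/ (velar) → [ŋ]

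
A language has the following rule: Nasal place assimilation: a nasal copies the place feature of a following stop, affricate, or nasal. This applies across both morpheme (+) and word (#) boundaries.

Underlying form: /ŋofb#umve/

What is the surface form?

no segment meets the rule's conditions; no change.

[ŋofb#umve]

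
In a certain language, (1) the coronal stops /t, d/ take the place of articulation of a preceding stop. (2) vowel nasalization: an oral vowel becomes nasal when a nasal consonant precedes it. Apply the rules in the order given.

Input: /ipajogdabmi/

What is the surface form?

Rule 1: /d/ after /g/ (velar) → [g]
After rule 1: ipajoggabmi
Rule 2: /i/ after nasal /m/ → [ĩ]

[ipajoggabmĩ]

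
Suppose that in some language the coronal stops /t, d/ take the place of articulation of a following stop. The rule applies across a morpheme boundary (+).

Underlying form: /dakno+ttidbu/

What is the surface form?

/d/ before /b/ (labial) → [b]

[dakno+ttibbu]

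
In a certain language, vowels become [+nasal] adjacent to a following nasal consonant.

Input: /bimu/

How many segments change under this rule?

/i/ before nasal /m/ → [ĩ]
1 segment changes.

1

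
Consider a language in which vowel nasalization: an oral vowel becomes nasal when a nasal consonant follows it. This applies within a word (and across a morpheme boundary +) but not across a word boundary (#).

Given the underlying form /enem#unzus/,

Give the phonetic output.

/e/ before nasal /n/ → [ẽ]
/e/ before nasal /m/ → [ẽ]
/u/ before nasal /n/ → [ũ]

[ẽnẽm#ũnzus]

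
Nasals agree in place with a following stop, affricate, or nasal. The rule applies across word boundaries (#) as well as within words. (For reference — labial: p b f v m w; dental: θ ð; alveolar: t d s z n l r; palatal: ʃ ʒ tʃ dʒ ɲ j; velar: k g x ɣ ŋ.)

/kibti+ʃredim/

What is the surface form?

no segment meets the rule's conditions; no change.

[kibti+ʃredim]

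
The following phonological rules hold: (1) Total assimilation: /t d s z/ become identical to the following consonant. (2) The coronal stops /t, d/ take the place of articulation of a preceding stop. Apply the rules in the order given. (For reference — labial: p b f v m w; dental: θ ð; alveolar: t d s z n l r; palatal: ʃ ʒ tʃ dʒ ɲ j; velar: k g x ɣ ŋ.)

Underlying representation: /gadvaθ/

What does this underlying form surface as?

Rule 1: /d/ before /v/ → [v] (total assimilation)
After rule 1: gavvaθ
Rule 2: no segment meets the rule's conditions; no change.

[gavvaθ]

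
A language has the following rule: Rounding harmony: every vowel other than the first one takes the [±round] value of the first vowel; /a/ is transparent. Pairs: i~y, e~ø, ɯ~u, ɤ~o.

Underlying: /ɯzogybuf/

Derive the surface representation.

/o/ harmonizes with /ɯ/ ([-round]) → [ɤ]
/y/ harmonizes with /ɯ/ ([-round]) → [i]
/u/ harmonizes with /ɯ/ ([-round]) → [ɯ]

[ɯzɤgibɯf]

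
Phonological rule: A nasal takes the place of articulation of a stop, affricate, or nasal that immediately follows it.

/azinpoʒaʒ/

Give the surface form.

/n/ before /p/ (labial) → [m]

[azimpoʒaʒ]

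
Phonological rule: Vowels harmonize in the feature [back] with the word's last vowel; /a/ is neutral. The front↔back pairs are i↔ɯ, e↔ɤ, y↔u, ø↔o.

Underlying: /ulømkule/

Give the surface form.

[ylømkyle]

/u/ harmonizes with /e/ ([-back]) → [y]
/u/ harmonizes with /e/ ([-back]) → [y]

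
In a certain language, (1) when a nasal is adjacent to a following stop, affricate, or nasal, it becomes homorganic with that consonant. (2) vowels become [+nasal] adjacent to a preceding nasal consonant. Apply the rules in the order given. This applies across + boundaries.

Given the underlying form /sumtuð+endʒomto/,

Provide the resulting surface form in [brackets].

Rule 1: /m/ before /t/ (alveolar) → [n]
Rule 1: /n/ before /dʒ/ (palatal) → [ɲ]
Rule 1: /m/ before /t/ (alveolar) → [n]
After rule 1: suntuð+eɲdʒonto
Rule 2: no segment meets the rule's conditions; no change.

[suntuð+eɲdʒonto]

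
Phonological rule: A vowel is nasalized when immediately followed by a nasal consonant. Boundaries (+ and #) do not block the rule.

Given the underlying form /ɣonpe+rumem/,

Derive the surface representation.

/o/ before nasal /n/ → [õ]
/u/ before nasal /m/ → [ũ]
/e/ before nasal /m/ → [ẽ]

[ɣõnpe+rũmẽm]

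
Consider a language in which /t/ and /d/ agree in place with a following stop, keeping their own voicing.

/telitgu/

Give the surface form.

[telikgu]

/t/ before /g/ (velar) → [k]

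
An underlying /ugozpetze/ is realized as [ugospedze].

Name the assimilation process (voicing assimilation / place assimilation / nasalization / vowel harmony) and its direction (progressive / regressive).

voicing assimilation, regressive

/z/→[s] /t/→[d].
Each target copies a feature from the following segment, so the direction is regressive.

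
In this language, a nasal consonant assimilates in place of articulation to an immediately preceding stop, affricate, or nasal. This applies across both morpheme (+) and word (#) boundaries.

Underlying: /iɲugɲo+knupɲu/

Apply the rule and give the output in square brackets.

[iɲugŋo+kŋupmu]

/ɲ/ after /g/ (velar) → [ŋ]
/n/ after /k/ (velar) → [ŋ]
/ɲ/ after /p/ (labial) → [m]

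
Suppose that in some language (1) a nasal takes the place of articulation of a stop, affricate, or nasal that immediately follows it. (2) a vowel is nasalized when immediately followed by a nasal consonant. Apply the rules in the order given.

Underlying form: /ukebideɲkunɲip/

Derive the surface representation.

Rule 1: /ɲ/ before /k/ (velar) → [ŋ]
Rule 1: /n/ before /ɲ/ (palatal) → [ɲ]
After rule 1: ukebideŋkuɲɲip
Rule 2: /e/ before nasal /ŋ/ → [ẽ]
Rule 2: /u/ before nasal /ɲ/ → [ũ]

[ukebidẽŋkũɲɲip]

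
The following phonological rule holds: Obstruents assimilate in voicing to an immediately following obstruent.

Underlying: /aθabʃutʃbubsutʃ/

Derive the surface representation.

[aθapʃudʒbupsutʃ]

/b/ before /ʃ/ (voiceless) → [p]
/tʃ/ before /b/ (voiced) → [dʒ]
/b/ before /s/ (voiceless) → [p]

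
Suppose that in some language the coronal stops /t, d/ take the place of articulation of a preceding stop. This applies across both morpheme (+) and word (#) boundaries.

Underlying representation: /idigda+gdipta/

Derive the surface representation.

/d/ after /g/ (velar) → [g]
/d/ after /g/ (velar) → [g]
/t/ after /p/ (labial) → [p]

[idigga+ggippa]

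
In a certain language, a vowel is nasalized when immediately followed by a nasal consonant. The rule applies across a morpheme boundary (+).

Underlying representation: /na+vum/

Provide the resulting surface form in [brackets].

[na+vũm]

/u/ before nasal /m/ → [ũ]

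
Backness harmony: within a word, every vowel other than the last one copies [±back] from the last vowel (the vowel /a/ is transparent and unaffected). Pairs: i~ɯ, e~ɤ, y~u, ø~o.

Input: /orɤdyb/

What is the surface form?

[øredyb]

/o/ harmonizes with /y/ ([-back]) → [ø]
/ɤ/ harmonizes with /y/ ([-back]) → [e]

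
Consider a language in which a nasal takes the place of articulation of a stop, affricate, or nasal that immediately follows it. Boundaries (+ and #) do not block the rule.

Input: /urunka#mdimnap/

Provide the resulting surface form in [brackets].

[uruŋka#ndinnap]

/n/ before /k/ (velar) → [ŋ]
/m/ before /d/ (alveolar) → [n]
/m/ before /n/ (alveolar) → [n]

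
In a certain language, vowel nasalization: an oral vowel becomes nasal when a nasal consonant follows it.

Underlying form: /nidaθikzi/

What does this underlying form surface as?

[nidaθikzi]

no segment meets the rule's conditions; no change.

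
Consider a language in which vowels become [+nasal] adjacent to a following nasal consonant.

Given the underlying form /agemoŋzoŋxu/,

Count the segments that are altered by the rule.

/e/ before nasal /m/ → [ẽ]
/o/ before nasal /ŋ/ → [õ]
/o/ before nasal /ŋ/ → [õ]
3 segments change.

3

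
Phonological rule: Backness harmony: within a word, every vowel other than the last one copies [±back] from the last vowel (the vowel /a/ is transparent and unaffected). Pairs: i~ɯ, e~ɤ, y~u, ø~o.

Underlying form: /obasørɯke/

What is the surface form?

[øbasørike]

/o/ harmonizes with /e/ ([-back]) → [ø]
/ɯ/ harmonizes with /e/ ([-back]) → [i]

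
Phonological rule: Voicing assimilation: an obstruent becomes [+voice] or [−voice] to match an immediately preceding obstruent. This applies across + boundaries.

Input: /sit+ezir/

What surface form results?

[sit+ezir]

no segment meets the rule's conditions; no change.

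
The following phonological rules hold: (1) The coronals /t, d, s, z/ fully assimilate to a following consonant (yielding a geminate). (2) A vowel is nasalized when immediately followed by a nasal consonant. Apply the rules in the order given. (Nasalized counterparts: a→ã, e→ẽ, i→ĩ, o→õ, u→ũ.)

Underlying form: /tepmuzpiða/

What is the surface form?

Rule 1: /z/ before /p/ → [p] (total assimilation)
After rule 1: tepmuppiða
Rule 2: no segment meets the rule's conditions; no change.

[tepmuppiða]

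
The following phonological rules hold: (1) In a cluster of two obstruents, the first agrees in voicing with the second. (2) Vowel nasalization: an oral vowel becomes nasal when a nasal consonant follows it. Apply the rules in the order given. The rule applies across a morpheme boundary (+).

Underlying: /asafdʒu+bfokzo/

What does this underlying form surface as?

[asavdʒu+pfogzo]

Rule 1: /f/ before /dʒ/ (voiced) → [v]
Rule 1: /b/ before /f/ (voiceless) → [p]
Rule 1: /k/ before /z/ (voiced) → [g]
After rule 1: asavdʒu+pfogzo
Rule 2: no segment meets the rule's conditions; no change.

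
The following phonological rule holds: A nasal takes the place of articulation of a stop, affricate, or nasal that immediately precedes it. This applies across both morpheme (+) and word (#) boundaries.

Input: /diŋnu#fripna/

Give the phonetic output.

/n/ after /ŋ/ (velar) → [ŋ]
/n/ after /p/ (labial) → [m]

[diŋŋu#fripma]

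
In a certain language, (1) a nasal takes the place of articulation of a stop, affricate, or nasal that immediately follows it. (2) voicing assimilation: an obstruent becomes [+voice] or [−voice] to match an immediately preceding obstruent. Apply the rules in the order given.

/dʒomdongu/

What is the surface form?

Rule 1: /m/ before /d/ (alveolar) → [n]
Rule 1: /n/ before /g/ (velar) → [ŋ]
After rule 1: dʒondoŋgu
Rule 2: no segment meets the rule's conditions; no change.

[dʒondoŋgu]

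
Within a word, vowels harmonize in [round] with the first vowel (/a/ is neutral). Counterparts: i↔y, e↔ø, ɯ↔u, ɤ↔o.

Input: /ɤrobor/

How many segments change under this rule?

/o/ harmonizes with /ɤ/ ([-round]) → [ɤ]
/o/ harmonizes with /ɤ/ ([-round]) → [ɤ]
2 segments change.

2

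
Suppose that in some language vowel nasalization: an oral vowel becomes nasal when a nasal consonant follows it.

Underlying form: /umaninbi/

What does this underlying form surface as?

[ũmãnĩnbi]

/u/ before nasal /m/ → [ũ]
/a/ before nasal /n/ → [ã]
/i/ before nasal /n/ → [ĩ]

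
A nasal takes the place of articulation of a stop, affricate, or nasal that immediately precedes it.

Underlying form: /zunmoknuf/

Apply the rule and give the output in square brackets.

[zunnokŋuf]

/m/ after /n/ (alveolar) → [n]
/n/ after /k/ (velar) → [ŋ]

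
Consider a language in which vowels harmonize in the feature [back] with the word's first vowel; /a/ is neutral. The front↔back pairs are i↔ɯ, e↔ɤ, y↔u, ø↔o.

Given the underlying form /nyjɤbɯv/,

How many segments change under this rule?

2

/ɤ/ harmonizes with /y/ ([-back]) → [e]
/ɯ/ harmonizes with /y/ ([-back]) → [i]
2 segments change.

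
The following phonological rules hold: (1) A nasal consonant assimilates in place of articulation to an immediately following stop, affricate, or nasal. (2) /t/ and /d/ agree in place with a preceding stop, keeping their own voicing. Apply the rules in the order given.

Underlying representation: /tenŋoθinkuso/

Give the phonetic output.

[teŋŋoθiŋkuso]

Rule 1: /n/ before /ŋ/ (velar) → [ŋ]
Rule 1: /n/ before /k/ (velar) → [ŋ]
After rule 1: teŋŋoθiŋkuso
Rule 2: no segment meets the rule's conditions; no change.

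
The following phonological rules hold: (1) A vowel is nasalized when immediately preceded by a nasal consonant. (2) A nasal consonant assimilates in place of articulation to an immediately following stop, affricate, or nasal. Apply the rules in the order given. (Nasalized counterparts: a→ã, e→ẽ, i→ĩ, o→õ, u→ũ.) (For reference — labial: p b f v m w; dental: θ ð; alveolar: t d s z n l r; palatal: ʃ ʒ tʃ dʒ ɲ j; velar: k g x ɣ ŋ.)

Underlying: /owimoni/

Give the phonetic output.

Rule 1: /o/ after nasal /m/ → [õ]
Rule 1: /i/ after nasal /n/ → [ĩ]
After rule 1: owimõnĩ
Rule 2: no segment meets the rule's conditions; no change.

[owimõnĩ]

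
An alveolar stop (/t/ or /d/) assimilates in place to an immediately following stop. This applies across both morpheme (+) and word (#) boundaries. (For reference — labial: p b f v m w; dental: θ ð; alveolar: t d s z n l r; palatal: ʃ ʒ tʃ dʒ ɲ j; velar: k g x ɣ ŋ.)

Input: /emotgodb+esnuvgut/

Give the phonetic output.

/t/ before /g/ (velar) → [k]
/d/ before /b/ (labial) → [b]

[emokgobb+esnuvgut]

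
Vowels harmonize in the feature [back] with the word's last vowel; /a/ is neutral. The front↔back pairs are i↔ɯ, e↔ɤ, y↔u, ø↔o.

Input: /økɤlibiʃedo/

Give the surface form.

[okɤlɯbɯʃɤdo]

/ø/ harmonizes with /o/ ([+back]) → [o]
/i/ harmonizes with /o/ ([+back]) → [ɯ]
/i/ harmonizes with /o/ ([+back]) → [ɯ]
/e/ harmonizes with /o/ ([+back]) → [ɤ]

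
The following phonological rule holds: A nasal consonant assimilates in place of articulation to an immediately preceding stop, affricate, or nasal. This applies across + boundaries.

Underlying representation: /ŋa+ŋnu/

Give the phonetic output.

/n/ after /ŋ/ (velar) → [ŋ]

[ŋa+ŋŋu]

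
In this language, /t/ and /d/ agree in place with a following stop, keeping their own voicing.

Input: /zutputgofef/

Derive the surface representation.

/t/ before /p/ (labial) → [p]
/t/ before /g/ (velar) → [k]

[zuppukgofef]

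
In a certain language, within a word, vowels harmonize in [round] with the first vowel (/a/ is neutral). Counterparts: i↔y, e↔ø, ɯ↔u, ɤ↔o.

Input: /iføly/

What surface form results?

/ø/ harmonizes with /i/ ([-round]) → [e]
/y/ harmonizes with /i/ ([-round]) → [i]

[ifeli]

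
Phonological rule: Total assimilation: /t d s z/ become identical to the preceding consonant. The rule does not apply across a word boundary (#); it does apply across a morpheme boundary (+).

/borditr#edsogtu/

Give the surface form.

/d/ after /r/ → [r] (total assimilation)
/s/ after /d/ → [d] (total assimilation)
/t/ after /g/ → [g] (total assimilation)

[borritr#eddoggu]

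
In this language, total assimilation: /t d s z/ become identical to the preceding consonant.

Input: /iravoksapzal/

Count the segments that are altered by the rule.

/s/ after /k/ → [k] (total assimilation)
/z/ after /p/ → [p] (total assimilation)
2 segments change.

2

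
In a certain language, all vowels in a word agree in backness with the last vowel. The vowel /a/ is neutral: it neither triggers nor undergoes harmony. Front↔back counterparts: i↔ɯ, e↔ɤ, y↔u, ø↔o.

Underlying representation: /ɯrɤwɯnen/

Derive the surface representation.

/ɯ/ harmonizes with /e/ ([-back]) → [i]
/ɤ/ harmonizes with /e/ ([-back]) → [e]
/ɯ/ harmonizes with /e/ ([-back]) → [i]

[irewinen]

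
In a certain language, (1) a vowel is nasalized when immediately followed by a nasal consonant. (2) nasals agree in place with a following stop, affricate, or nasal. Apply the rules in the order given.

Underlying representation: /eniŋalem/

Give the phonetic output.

Rule 1: /e/ before nasal /n/ → [ẽ]
Rule 1: /i/ before nasal /ŋ/ → [ĩ]
Rule 1: /e/ before nasal /m/ → [ẽ]
After rule 1: ẽnĩŋalẽm
Rule 2: no segment meets the rule's conditions; no change.

[ẽnĩŋalẽm]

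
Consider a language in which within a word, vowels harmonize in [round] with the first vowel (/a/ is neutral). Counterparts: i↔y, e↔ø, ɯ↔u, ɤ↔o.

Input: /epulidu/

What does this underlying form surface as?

[epɯlidɯ]

/u/ harmonizes with /e/ ([-round]) → [ɯ]
/u/ harmonizes with /e/ ([-round]) → [ɯ]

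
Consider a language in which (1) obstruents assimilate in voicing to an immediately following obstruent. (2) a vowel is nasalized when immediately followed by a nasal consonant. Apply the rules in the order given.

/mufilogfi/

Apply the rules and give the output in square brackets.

Rule 1: /g/ before /f/ (voiceless) → [k]
After rule 1: mufilokfi
Rule 2: no segment meets the rule's conditions; no change.

[mufilokfi]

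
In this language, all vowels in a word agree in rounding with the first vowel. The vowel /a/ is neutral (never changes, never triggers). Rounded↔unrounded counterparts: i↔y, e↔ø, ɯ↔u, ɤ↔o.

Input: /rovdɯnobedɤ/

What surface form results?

[rovdunobødo]

/ɯ/ harmonizes with /o/ ([+round]) → [u]
/e/ harmonizes with /o/ ([+round]) → [ø]
/ɤ/ harmonizes with /o/ ([+round]) → [o]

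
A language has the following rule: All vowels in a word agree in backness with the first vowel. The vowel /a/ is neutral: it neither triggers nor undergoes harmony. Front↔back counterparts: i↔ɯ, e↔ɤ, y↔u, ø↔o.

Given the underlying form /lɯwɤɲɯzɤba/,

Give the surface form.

[lɯwɤɲɯzɤba]

no segment meets the rule's conditions; no change.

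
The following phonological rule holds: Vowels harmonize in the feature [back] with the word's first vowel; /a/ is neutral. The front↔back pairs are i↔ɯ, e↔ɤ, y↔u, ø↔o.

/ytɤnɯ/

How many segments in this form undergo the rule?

/ɤ/ harmonizes with /y/ ([-back]) → [e]
/ɯ/ harmonizes with /y/ ([-back]) → [i]
2 segments change.

2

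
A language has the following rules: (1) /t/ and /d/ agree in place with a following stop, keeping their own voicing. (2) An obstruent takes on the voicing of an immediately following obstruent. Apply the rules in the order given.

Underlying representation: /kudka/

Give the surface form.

[kukka]

Rule 1: /d/ before /k/ (velar) → [g]
After rule 1: kugka
Rule 2: /g/ before /k/ (voiceless) → [k]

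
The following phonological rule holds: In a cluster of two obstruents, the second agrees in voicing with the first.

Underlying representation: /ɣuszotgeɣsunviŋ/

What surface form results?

/z/ after /s/ (voiceless) → [s]
/g/ after /t/ (voiceless) → [k]
/s/ after /ɣ/ (voiced) → [z]

[ɣussotkeɣzunviŋ]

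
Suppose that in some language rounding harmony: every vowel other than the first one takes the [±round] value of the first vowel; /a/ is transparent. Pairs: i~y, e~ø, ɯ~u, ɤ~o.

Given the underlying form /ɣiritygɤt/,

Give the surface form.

/y/ harmonizes with /i/ ([-round]) → [i]

[ɣiritigɤt]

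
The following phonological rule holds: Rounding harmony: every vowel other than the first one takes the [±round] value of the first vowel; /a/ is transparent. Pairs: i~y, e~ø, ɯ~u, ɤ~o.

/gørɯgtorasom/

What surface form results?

/ɯ/ harmonizes with /ø/ ([+round]) → [u]

[gørugtorasom]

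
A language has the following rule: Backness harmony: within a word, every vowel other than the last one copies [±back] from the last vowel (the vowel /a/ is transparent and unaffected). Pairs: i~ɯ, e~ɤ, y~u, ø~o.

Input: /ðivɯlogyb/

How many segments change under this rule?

2

/ɯ/ harmonizes with /y/ ([-back]) → [i]
/o/ harmonizes with /y/ ([-back]) → [ø]
2 segments change.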